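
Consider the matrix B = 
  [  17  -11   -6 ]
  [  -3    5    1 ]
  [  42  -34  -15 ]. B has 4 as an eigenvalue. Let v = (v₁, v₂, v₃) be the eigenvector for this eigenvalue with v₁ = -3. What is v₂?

3

B − 4I = [[13, -11, -6], [-3, 1, 1], [42, -34, -19]].
Solving (B − 4I)v = 0 gives the eigenspace spanned by (-3, 3, -12).
With v₁ = -3, v = (-3, 3, -12), so v₂ = 3.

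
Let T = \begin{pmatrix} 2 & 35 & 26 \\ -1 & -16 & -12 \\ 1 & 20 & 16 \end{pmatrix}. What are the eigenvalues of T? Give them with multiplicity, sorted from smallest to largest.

-1, -1, 4

Characteristic polynomial: p(s) = s^3 - 2s^2 - 7s - 4 = (s - 4)(s + 1)^2.
Roots (with multiplicity): -1, -1, 4.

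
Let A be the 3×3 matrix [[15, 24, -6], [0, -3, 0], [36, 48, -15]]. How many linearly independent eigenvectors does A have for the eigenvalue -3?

A + 3I = [[18, 24, -6], [0, 0, 0], [36, 48, -12]].
This matrix has rank 1, so its null space has dimension 3 − 1 = 2.

2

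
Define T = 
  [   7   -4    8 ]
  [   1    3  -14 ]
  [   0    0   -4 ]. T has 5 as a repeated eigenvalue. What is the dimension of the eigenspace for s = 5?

1

T − 5I = [[2, -4, 8], [1, -2, -14], [0, 0, -9]].
This matrix has rank 2, so its null space has dimension 3 − 2 = 1.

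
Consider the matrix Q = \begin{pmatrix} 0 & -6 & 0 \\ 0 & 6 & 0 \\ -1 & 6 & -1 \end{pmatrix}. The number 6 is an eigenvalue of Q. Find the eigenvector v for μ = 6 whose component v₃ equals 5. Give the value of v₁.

-5

Q − 6I = [[-6, -6, 0], [0, 0, 0], [-1, 6, -7]].
Solving (Q − 6I)v = 0 gives the eigenspace spanned by (-5, 5, 5).
With v₃ = 5, v = (-5, 5, 5), so v₁ = -5.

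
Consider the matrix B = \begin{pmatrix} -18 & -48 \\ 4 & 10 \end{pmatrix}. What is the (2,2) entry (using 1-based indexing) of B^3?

616

Characteristic polynomial: μ^2 + 8μ + 12 = (μ + 2)(μ + 6), so the eigenvalues are -6, -2.
μ=-2: eigenvector (-3, 1).
μ=-6: eigenvector (4, -1).
P = [[-3, 4], [1, -1]], D = diag(-2, -6), P⁻¹ = [[1, 4], [1, 3]].
B³ = P·diag(-8, -216)·P⁻¹ = [[-840, -2496], [208, 616]].
The requested entry is 616.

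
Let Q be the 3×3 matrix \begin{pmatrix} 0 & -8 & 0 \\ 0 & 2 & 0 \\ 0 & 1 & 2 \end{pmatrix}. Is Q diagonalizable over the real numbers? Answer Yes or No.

Characteristic polynomial: p(s) = s^3 - 4s^2 + 4s = s(s - 2)^2.
s = 2 has algebraic multiplicity 2; rank(Q − 2I) = 2, so geometric multiplicity = 1.
Geometric multiplicity < algebraic multiplicity, so Q is not diagonalizable.

No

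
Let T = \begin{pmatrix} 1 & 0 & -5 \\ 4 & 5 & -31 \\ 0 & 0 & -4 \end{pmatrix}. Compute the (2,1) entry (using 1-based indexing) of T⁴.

Characteristic polynomial: s^3 - 2s^2 - 19s + 20 = (s - 5)(s - 1)(s + 4), so the eigenvalues are -4, 1, 5.
s=1: eigenvector (1, -1, 0).
s=5: eigenvector (0, 1, 0).
s=-4: eigenvector (1, 3, 1).
P = [[1, 0, 1], [-1, 1, 3], [0, 0, 1]], D = diag(1, 5, -4), P⁻¹ = [[1, 0, -1], [1, 1, -4], [0, 0, 1]].
T⁴ = P·diag(1, 625, 256)·P⁻¹ = [[1, 0, 255], [624, 625, -1731], [0, 0, 256]].
The requested entry is 624.

624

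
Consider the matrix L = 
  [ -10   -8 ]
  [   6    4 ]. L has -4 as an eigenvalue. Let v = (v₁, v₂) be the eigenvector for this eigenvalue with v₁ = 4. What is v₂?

L + 4I = [[-6, -8], [6, 8]].
Solving (L + 4I)v = 0 gives the eigenspace spanned by (4, -3).
With v₁ = 4, v = (4, -3), so v₂ = -3.

-3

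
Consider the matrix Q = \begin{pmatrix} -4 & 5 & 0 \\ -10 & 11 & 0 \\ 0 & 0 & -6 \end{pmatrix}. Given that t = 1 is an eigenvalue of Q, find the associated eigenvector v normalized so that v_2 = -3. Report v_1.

Q − 1I = [[-5, 5, 0], [-10, 10, 0], [0, 0, -7]].
Solving (Q − 1I)v = 0 gives the eigenspace spanned by (-3, -3, 0).
With v_2 = -3, v = (-3, -3, 0), so v_1 = -3.

-3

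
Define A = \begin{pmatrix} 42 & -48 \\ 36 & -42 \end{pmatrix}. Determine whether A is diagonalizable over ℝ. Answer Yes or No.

Yes

Characteristic polynomial: p(λ) = λ^2 - 36 = (λ - 6)(λ + 6).
All 2 eigenvalues are distinct, so A is diagonalizable.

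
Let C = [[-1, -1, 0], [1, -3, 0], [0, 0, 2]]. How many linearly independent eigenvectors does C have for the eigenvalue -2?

1

C + 2I = [[1, -1, 0], [1, -1, 0], [0, 0, 4]].
This matrix has rank 2, so its null space has dimension 3 − 2 = 1.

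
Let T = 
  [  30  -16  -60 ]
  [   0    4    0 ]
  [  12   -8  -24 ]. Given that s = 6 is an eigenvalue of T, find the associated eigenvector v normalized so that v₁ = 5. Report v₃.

2

T − 6I = [[24, -16, -60], [0, -2, 0], [12, -8, -30]].
Solving (T − 6I)v = 0 gives the eigenspace spanned by (5, 0, 2).
With v₁ = 5, v = (5, 0, 2), so v₃ = 2.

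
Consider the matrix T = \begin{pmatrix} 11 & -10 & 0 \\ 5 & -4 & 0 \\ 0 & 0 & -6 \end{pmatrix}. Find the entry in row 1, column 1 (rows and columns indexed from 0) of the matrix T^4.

Characteristic polynomial: s^3 - s^2 - 36s + 36 = (s - 6)(s - 1)(s + 6), so the eigenvalues are -6, 1, 6.
s=1: eigenvector (-1, -1, 0).
s=6: eigenvector (2, 1, 0).
s=-6: eigenvector (0, 0, 1).
P = [[-1, 2, 0], [-1, 1, 0], [0, 0, 1]], D = diag(1, 6, -6), P⁻¹ = [[1, -2, 0], [1, -1, 0], [0, 0, 1]].
T⁴ = P·diag(1, 1296, 1296)·P⁻¹ = [[2591, -2590, 0], [1295, -1294, 0], [0, 0, 1296]].
The requested entry is -1294.

-1294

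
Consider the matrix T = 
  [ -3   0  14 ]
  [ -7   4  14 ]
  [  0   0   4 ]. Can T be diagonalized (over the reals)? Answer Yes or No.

Yes

Characteristic polynomial: p(μ) = μ^3 - 5μ^2 - 8μ + 48 = (μ - 4)^2(μ + 3).
μ = 4 has algebraic multiplicity 2; rank(T − 4I) = 1, so geometric multiplicity = 2.
Every eigenvalue has geometric = algebraic multiplicity, so T is diagonalizable.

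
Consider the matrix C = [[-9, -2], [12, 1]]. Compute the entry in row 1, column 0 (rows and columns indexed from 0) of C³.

588

Characteristic polynomial: μ^2 + 8μ + 15 = (μ + 3)(μ + 5), so the eigenvalues are -5, -3.
μ=-5: eigenvector (1, -2).
μ=-3: eigenvector (-1, 3).
P = [[1, -1], [-2, 3]], D = diag(-5, -3), P⁻¹ = [[3, 1], [2, 1]].
C³ = P·diag(-125, -27)·P⁻¹ = [[-321, -98], [588, 169]].
The requested entry is 588.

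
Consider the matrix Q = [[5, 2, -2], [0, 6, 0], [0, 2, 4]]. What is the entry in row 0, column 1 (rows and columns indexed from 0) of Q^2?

Characteristic polynomial: r^3 - 15r^2 + 74r - 120 = (r - 6)(r - 5)(r - 4), so the eigenvalues are 4, 5, 6.
r=5: eigenvector (1, 0, 0).
r=4: eigenvector (-2, 0, -1).
r=6: eigenvector (0, 1, 1).
P = [[1, -2, 0], [0, 0, 1], [0, -1, 1]], D = diag(5, 4, 6), P⁻¹ = [[1, 2, -2], [0, 1, -1], [0, 1, 0]].
Q² = P·diag(25, 16, 36)·P⁻¹ = [[25, 18, -18], [0, 36, 0], [0, 20, 16]].
The requested entry is 18.

18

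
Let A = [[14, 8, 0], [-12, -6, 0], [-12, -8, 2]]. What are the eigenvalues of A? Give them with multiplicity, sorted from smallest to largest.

2, 2, 6

Characteristic polynomial: p(r) = r^3 - 10r^2 + 28r - 24 = (r - 6)(r - 2)^2.
Roots (with multiplicity): 2, 2, 6.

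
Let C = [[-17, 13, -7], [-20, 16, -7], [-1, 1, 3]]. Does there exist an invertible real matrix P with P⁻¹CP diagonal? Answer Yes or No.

Characteristic polynomial: p(t) = t^3 - 2t^2 - 15t + 36 = (t - 3)^2(t + 4).
t = 3 has algebraic multiplicity 2; rank(C − 3I) = 2, so geometric multiplicity = 1.
Geometric multiplicity < algebraic multiplicity, so C is not diagonalizable.

No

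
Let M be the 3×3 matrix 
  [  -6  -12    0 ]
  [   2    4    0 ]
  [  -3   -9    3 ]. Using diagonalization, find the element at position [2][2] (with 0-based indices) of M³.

27

Characteristic polynomial: t^3 - t^2 - 6t = t(t - 3)(t + 2), so the eigenvalues are -2, 0, 3.
t=0: eigenvector (-2, 1, 1).
t=-2: eigenvector (3, -1, 0).
t=3: eigenvector (0, 0, 1).
P = [[-2, 3, 0], [1, -1, 0], [1, 0, 1]], D = diag(0, -2, 3), P⁻¹ = [[1, 3, 0], [1, 2, 0], [-1, -3, 1]].
M³ = P·diag(0, -8, 27)·P⁻¹ = [[-24, -48, 0], [8, 16, 0], [-27, -81, 27]].
The requested entry is 27.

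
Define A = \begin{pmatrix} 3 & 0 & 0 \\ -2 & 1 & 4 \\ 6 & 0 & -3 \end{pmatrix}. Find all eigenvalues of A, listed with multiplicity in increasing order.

Characteristic polynomial: p(s) = s^3 - s^2 - 9s + 9 = (s - 3)(s - 1)(s + 3).
Roots (with multiplicity): -3, 1, 3.

-3, 1, 3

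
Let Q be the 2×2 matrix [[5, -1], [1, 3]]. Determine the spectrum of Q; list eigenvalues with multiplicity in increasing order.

Characteristic polynomial: p(λ) = λ^2 - 8λ + 16 = (λ - 4)^2.
Roots (with multiplicity): 4, 4.

4, 4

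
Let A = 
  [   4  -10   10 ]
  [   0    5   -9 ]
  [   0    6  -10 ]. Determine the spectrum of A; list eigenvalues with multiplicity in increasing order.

-4, -1, 4

Characteristic polynomial: p(t) = t^3 + t^2 - 16t - 16 = (t - 4)(t + 1)(t + 4).
Roots (with multiplicity): -4, -1, 4.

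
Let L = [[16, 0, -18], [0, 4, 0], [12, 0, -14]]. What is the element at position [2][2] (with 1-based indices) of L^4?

Characteristic polynomial: μ^3 - 6μ^2 + 32 = (μ - 4)^2(μ + 2), so the eigenvalues are -2, 4, 4.
μ=4: eigenvector (3, 0, 2).
μ=4: eigenvector (0, 1, 0).
μ=-2: eigenvector (1, 0, 1).
P = [[3, 0, 1], [0, 1, 0], [2, 0, 1]], D = diag(4, 4, -2), P⁻¹ = [[1, 0, -1], [0, 1, 0], [-2, 0, 3]].
L⁴ = P·diag(256, 256, 16)·P⁻¹ = [[736, 0, -720], [0, 256, 0], [480, 0, -464]].
The requested entry is 256.

256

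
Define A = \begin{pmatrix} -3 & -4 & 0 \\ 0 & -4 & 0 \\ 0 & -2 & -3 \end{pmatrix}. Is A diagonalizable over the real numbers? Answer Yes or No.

Characteristic polynomial: p(λ) = λ^3 + 10λ^2 + 33λ + 36 = (λ + 3)^2(λ + 4).
λ = -3 has algebraic multiplicity 2; rank(A + 3I) = 1, so geometric multiplicity = 2.
Every eigenvalue has geometric = algebraic multiplicity, so A is diagonalizable.

Yes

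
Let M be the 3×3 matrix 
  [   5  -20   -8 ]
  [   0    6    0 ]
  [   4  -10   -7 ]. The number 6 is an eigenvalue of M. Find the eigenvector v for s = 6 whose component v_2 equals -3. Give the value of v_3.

M − 6I = [[-1, -20, -8], [0, 0, 0], [4, -10, -13]].
Solving (M − 6I)v = 0 gives the eigenspace spanned by (12, -3, 6).
With v_2 = -3, v = (12, -3, 6), so v_3 = 6.

6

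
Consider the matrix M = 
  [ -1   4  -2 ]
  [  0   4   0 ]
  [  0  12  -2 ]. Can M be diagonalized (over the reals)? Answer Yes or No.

Characteristic polynomial: p(r) = r^3 - r^2 - 10r - 8 = (r - 4)(r + 1)(r + 2).
All 3 eigenvalues are distinct, so M is diagonalizable.

Yes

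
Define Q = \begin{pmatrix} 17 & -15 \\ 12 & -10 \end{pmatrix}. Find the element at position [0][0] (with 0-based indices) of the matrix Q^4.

Characteristic polynomial: μ^2 - 7μ + 10 = (μ - 5)(μ - 2), so the eigenvalues are 2, 5.
μ=5: eigenvector (-5, -4).
μ=2: eigenvector (1, 1).
P = [[-5, 1], [-4, 1]], D = diag(5, 2), P⁻¹ = [[-1, 1], [-4, 5]].
Q⁴ = P·diag(625, 16)·P⁻¹ = [[3061, -3045], [2436, -2420]].
The requested entry is 3061.

3061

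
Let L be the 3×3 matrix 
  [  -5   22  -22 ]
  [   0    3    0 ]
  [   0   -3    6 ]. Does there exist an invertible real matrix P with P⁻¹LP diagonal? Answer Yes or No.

Yes

Characteristic polynomial: p(r) = r^3 - 4r^2 - 27r + 90 = (r - 6)(r - 3)(r + 5).
All 3 eigenvalues are distinct, so L is diagonalizable.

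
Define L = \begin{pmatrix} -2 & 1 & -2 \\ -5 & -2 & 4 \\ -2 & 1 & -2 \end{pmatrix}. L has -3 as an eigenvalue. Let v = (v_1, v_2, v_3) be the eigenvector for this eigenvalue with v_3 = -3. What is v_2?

L + 3I = [[1, 1, -2], [-5, 1, 4], [-2, 1, 1]].
Solving (L + 3I)v = 0 gives the eigenspace spanned by (-3, -3, -3).
With v_3 = -3, v = (-3, -3, -3), so v_2 = -3.

-3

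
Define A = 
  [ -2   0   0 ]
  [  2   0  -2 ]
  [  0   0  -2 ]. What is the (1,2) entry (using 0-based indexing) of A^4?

16

Characteristic polynomial: μ^3 + 4μ^2 + 4μ = μ(μ + 2)^2, so the eigenvalues are -2, -2, 0.
μ=-2: eigenvector (1, -1, 0).
μ=0: eigenvector (0, 1, 0).
μ=-2: eigenvector (1, 0, 1).
P = [[1, 0, 1], [-1, 1, 0], [0, 0, 1]], D = diag(-2, 0, -2), P⁻¹ = [[1, 0, -1], [1, 1, -1], [0, 0, 1]].
A⁴ = P·diag(16, 0, 16)·P⁻¹ = [[16, 0, 0], [-16, 0, 16], [0, 0, 16]].
The requested entry is 16.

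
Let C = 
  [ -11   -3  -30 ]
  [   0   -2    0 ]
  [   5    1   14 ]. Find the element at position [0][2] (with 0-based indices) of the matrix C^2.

-90

Characteristic polynomial: r^3 - r^2 - 10r - 8 = (r - 4)(r + 1)(r + 2), so the eigenvalues are -2, -1, 4.
r=-1: eigenvector (3, 0, -1).
r=-2: eigenvector (3, 1, -1).
r=4: eigenvector (-2, 0, 1).
P = [[3, 3, -2], [0, 1, 0], [-1, -1, 1]], D = diag(-1, -2, 4), P⁻¹ = [[1, -1, 2], [0, 1, 0], [1, 0, 3]].
C² = P·diag(1, 4, 16)·P⁻¹ = [[-29, 9, -90], [0, 4, 0], [15, -3, 46]].
The requested entry is -90.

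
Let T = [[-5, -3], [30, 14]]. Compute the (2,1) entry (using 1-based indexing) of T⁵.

63030

Characteristic polynomial: r^2 - 9r + 20 = (r - 5)(r - 4), so the eigenvalues are 4, 5.
r=4: eigenvector (1, -3).
r=5: eigenvector (-3, 10).
P = [[1, -3], [-3, 10]], D = diag(4, 5), P⁻¹ = [[10, 3], [3, 1]].
T⁵ = P·diag(1024, 3125)·P⁻¹ = [[-17885, -6303], [63030, 22034]].
The requested entry is 63030.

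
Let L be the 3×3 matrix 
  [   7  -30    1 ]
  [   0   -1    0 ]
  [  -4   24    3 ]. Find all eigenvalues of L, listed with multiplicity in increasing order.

-1, 5, 5

Characteristic polynomial: p(r) = r^3 - 9r^2 + 15r + 25 = (r - 5)^2(r + 1).
Roots (with multiplicity): -1, 5, 5.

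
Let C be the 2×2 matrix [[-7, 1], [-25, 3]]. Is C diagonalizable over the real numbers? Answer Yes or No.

No

Characteristic polynomial: p(r) = r^2 + 4r + 4 = (r + 2)^2.
r = -2 has algebraic multiplicity 2; rank(C + 2I) = 1, so geometric multiplicity = 1.
Geometric multiplicity < algebraic multiplicity, so C is not diagonalizable.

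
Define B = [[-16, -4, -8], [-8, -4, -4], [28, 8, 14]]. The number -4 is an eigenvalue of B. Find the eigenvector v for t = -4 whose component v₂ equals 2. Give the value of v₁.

2

B + 4I = [[-12, -4, -8], [-8, 0, -4], [28, 8, 18]].
Solving (B + 4I)v = 0 gives the eigenspace spanned by (2, 2, -4).
With v₂ = 2, v = (2, 2, -4), so v₁ = 2.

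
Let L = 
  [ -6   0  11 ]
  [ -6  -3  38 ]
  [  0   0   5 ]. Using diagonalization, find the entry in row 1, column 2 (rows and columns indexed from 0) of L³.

986

Characteristic polynomial: r^3 + 4r^2 - 27r - 90 = (r - 5)(r + 3)(r + 6), so the eigenvalues are -6, -3, 5.
r=-6: eigenvector (1, 2, 0).
r=-3: eigenvector (0, 1, 0).
r=5: eigenvector (1, 4, 1).
P = [[1, 0, 1], [2, 1, 4], [0, 0, 1]], D = diag(-6, -3, 5), P⁻¹ = [[1, 0, -1], [-2, 1, -2], [0, 0, 1]].
L³ = P·diag(-216, -27, 125)·P⁻¹ = [[-216, 0, 341], [-378, -27, 986], [0, 0, 125]].
The requested entry is 986.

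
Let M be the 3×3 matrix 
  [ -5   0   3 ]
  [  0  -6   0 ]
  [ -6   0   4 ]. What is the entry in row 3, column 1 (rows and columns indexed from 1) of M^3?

-18

Characteristic polynomial: r^3 + 7r^2 + 4r - 12 = (r - 1)(r + 2)(r + 6), so the eigenvalues are -6, -2, 1.
r=1: eigenvector (1, 0, 2).
r=-6: eigenvector (0, 1, 0).
r=-2: eigenvector (-1, 0, -1).
P = [[1, 0, -1], [0, 1, 0], [2, 0, -1]], D = diag(1, -6, -2), P⁻¹ = [[-1, 0, 1], [0, 1, 0], [-2, 0, 1]].
M³ = P·diag(1, -216, -8)·P⁻¹ = [[-17, 0, 9], [0, -216, 0], [-18, 0, 10]].
The requested entry is -18.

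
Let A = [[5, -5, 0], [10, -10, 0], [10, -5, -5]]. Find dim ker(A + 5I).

A + 5I = [[10, -5, 0], [10, -5, 0], [10, -5, 0]].
This matrix has rank 1, so its null space has dimension 3 − 1 = 2.

2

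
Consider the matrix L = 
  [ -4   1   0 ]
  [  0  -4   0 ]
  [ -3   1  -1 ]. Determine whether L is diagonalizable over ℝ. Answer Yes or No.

Characteristic polynomial: p(λ) = λ^3 + 9λ^2 + 24λ + 16 = (λ + 1)(λ + 4)^2.
λ = -4 has algebraic multiplicity 2; rank(L + 4I) = 2, so geometric multiplicity = 1.
Geometric multiplicity < algebraic multiplicity, so L is not diagonalizable.

No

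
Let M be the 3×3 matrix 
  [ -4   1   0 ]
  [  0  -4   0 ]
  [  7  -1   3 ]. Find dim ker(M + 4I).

M + 4I = [[0, 1, 0], [0, 0, 0], [7, -1, 7]].
This matrix has rank 2, so its null space has dimension 3 − 2 = 1.

1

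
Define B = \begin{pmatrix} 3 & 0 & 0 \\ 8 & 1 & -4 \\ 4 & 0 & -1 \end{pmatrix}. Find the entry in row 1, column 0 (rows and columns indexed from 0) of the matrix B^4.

Characteristic polynomial: μ^3 - 3μ^2 - μ + 3 = (μ - 3)(μ - 1)(μ + 1), so the eigenvalues are -1, 1, 3.
μ=3: eigenvector (1, 2, 1).
μ=1: eigenvector (0, 1, 0).
μ=-1: eigenvector (0, 2, 1).
P = [[1, 0, 0], [2, 1, 2], [1, 0, 1]], D = diag(3, 1, -1), P⁻¹ = [[1, 0, 0], [0, 1, -2], [-1, 0, 1]].
B⁴ = P·diag(81, 1, 1)·P⁻¹ = [[81, 0, 0], [160, 1, 0], [80, 0, 1]].
The requested entry is 160.

160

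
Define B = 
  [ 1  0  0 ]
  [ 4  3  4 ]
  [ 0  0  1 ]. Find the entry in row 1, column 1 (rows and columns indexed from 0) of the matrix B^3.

27

Characteristic polynomial: t^3 - 5t^2 + 7t - 3 = (t - 3)(t - 1)^2, so the eigenvalues are 1, 1, 3.
t=1: eigenvector (1, -2, 0).
t=3: eigenvector (0, 1, 0).
t=1: eigenvector (0, -2, 1).
P = [[1, 0, 0], [-2, 1, -2], [0, 0, 1]], D = diag(1, 3, 1), P⁻¹ = [[1, 0, 0], [2, 1, 2], [0, 0, 1]].
B³ = P·diag(1, 27, 1)·P⁻¹ = [[1, 0, 0], [52, 27, 52], [0, 0, 1]].
The requested entry is 27.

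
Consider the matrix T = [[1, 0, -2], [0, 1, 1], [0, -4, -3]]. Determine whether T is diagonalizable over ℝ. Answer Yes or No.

No

Characteristic polynomial: p(s) = s^3 + s^2 - s - 1 = (s - 1)(s + 1)^2.
s = -1 has algebraic multiplicity 2; rank(T + 1I) = 2, so geometric multiplicity = 1.
Geometric multiplicity < algebraic multiplicity, so T is not diagonalizable.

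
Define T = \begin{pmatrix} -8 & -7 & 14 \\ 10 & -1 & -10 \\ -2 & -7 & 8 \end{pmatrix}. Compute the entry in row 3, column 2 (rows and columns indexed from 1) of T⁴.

-1295

Characteristic polynomial: μ^3 + μ^2 - 36μ - 36 = (μ - 6)(μ + 1)(μ + 6), so the eigenvalues are -6, -1, 6.
μ=-1: eigenvector (1, 1, 1).
μ=6: eigenvector (-1, 0, -1).
μ=-6: eigenvector (0, 2, 1).
P = [[1, -1, 0], [1, 0, 2], [1, -1, 1]], D = diag(-1, 6, -6), P⁻¹ = [[2, 1, -2], [1, 1, -2], [-1, 0, 1]].
T⁴ = P·diag(1, 1296, 1296)·P⁻¹ = [[-1294, -1295, 2590], [-2590, 1, 2590], [-2590, -1295, 3886]].
The requested entry is -1295.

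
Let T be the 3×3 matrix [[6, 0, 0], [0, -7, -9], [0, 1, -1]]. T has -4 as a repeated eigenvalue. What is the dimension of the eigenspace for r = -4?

1

T + 4I = [[10, 0, 0], [0, -3, -9], [0, 1, 3]].
This matrix has rank 2, so its null space has dimension 3 − 2 = 1.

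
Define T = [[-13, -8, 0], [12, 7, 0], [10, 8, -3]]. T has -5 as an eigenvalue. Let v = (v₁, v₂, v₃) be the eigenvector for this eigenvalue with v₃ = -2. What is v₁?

2

T + 5I = [[-8, -8, 0], [12, 12, 0], [10, 8, 2]].
Solving (T + 5I)v = 0 gives the eigenspace spanned by (2, -2, -2).
With v₃ = -2, v = (2, -2, -2), so v₁ = 2.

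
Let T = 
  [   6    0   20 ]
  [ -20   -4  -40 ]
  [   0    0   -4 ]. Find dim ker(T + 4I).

2

T + 4I = [[10, 0, 20], [-20, 0, -40], [0, 0, 0]].
This matrix has rank 1, so its null space has dimension 3 − 1 = 2.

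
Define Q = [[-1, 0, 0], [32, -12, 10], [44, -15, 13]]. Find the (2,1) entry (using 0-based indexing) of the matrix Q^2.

-15

Characteristic polynomial: t^3 - 7t - 6 = (t - 3)(t + 1)(t + 2), so the eigenvalues are -2, -1, 3.
t=3: eigenvector (0, 2, 3).
t=-2: eigenvector (0, 1, 1).
t=-1: eigenvector (1, 2, -1).
P = [[0, 0, 1], [2, 1, 2], [3, 1, -1]], D = diag(3, -2, -1), P⁻¹ = [[3, -1, 1], [-8, 3, -2], [1, 0, 0]].
Q² = P·diag(9, 4, 1)·P⁻¹ = [[1, 0, 0], [24, -6, 10], [48, -15, 19]].
The requested entry is -15.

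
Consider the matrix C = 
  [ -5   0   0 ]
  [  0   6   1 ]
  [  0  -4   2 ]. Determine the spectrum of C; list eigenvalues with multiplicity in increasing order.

-5, 4, 4

Characteristic polynomial: p(s) = s^3 - 3s^2 - 24s + 80 = (s - 4)^2(s + 5).
Roots (with multiplicity): -5, 4, 4.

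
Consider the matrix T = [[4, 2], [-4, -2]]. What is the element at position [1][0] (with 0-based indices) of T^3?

-16

Characteristic polynomial: r^2 - 2r = r(r - 2), so the eigenvalues are 0, 2.
r=0: eigenvector (-1, 2).
r=2: eigenvector (-1, 1).
P = [[-1, -1], [2, 1]], D = diag(0, 2), P⁻¹ = [[1, 1], [-2, -1]].
T³ = P·diag(0, 8)·P⁻¹ = [[16, 8], [-16, -8]].
The requested entry is -16.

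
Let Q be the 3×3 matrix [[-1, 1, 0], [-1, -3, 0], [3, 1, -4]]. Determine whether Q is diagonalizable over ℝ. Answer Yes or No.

Characteristic polynomial: p(r) = r^3 + 8r^2 + 20r + 16 = (r + 2)^2(r + 4).
r = -2 has algebraic multiplicity 2; rank(Q + 2I) = 2, so geometric multiplicity = 1.
Geometric multiplicity < algebraic multiplicity, so Q is not diagonalizable.

No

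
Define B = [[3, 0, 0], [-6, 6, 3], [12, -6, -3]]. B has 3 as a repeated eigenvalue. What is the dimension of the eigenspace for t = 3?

B − 3I = [[0, 0, 0], [-6, 3, 3], [12, -6, -6]].
This matrix has rank 1, so its null space has dimension 3 − 1 = 2.

2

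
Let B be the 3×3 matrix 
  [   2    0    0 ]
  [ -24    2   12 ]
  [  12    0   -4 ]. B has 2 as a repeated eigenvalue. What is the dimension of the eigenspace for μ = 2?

B − 2I = [[0, 0, 0], [-24, 0, 12], [12, 0, -6]].
This matrix has rank 1, so its null space has dimension 3 − 1 = 2.

2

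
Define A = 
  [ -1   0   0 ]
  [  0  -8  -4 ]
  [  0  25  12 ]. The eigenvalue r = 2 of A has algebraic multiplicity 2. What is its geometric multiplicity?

1

A − 2I = [[-3, 0, 0], [0, -10, -4], [0, 25, 10]].
This matrix has rank 2, so its null space has dimension 3 − 2 = 1.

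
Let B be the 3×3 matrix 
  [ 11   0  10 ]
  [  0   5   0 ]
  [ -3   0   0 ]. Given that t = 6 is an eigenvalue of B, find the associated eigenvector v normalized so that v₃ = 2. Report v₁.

B − 6I = [[5, 0, 10], [0, -1, 0], [-3, 0, -6]].
Solving (B − 6I)v = 0 gives the eigenspace spanned by (-4, 0, 2).
With v₃ = 2, v = (-4, 0, 2), so v₁ = -4.

-4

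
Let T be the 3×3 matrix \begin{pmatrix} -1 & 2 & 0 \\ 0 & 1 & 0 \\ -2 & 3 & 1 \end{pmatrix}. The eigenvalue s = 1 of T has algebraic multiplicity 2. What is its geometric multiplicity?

T − 1I = [[-2, 2, 0], [0, 0, 0], [-2, 3, 0]].
This matrix has rank 2, so its null space has dimension 3 − 2 = 1.

1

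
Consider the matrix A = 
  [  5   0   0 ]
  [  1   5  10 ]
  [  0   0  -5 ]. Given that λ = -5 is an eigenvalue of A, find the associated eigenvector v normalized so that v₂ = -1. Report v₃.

A + 5I = [[10, 0, 0], [1, 10, 10], [0, 0, 0]].
Solving (A + 5I)v = 0 gives the eigenspace spanned by (0, -1, 1).
With v₂ = -1, v = (0, -1, 1), so v₃ = 1.

1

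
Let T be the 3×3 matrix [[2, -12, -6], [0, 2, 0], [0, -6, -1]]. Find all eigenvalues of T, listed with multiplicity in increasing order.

-1, 2, 2

Characteristic polynomial: p(r) = r^3 - 3r^2 + 4 = (r - 2)^2(r + 1).
Roots (with multiplicity): -1, 2, 2.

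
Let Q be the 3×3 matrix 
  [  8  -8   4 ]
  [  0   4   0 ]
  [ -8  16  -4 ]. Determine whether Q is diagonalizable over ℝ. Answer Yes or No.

Characteristic polynomial: p(s) = s^3 - 8s^2 + 16s = s(s - 4)^2.
s = 4 has algebraic multiplicity 2; rank(Q − 4I) = 1, so geometric multiplicity = 2.
Every eigenvalue has geometric = algebraic multiplicity, so Q is diagonalizable.

Yes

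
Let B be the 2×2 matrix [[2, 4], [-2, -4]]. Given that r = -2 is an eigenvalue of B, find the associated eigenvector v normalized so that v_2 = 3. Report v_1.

-3

B + 2I = [[4, 4], [-2, -2]].
Solving (B + 2I)v = 0 gives the eigenspace spanned by (-3, 3).
With v_2 = 3, v = (-3, 3), so v_1 = -3.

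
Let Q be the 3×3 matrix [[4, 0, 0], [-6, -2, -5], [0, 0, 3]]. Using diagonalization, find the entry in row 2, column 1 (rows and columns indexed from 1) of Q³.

-72

Characteristic polynomial: t^3 - 5t^2 - 2t + 24 = (t - 4)(t - 3)(t + 2), so the eigenvalues are -2, 3, 4.
t=4: eigenvector (1, -1, 0).
t=-2: eigenvector (0, 1, 0).
t=3: eigenvector (0, -1, 1).
P = [[1, 0, 0], [-1, 1, -1], [0, 0, 1]], D = diag(4, -2, 3), P⁻¹ = [[1, 0, 0], [1, 1, 1], [0, 0, 1]].
Q³ = P·diag(64, -8, 27)·P⁻¹ = [[64, 0, 0], [-72, -8, -35], [0, 0, 27]].
The requested entry is -72.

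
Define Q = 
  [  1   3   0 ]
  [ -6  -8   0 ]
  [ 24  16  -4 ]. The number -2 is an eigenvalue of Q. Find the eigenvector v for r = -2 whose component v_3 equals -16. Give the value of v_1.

Q + 2I = [[3, 3, 0], [-6, -6, 0], [24, 16, -2]].
Solving (Q + 2I)v = 0 gives the eigenspace spanned by (-4, 4, -16).
With v_3 = -16, v = (-4, 4, -16), so v_1 = -4.

-4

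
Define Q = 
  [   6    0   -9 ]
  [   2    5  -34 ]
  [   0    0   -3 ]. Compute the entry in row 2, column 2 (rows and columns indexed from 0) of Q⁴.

81

Characteristic polynomial: μ^3 - 8μ^2 - 3μ + 90 = (μ - 6)(μ - 5)(μ + 3), so the eigenvalues are -3, 5, 6.
μ=6: eigenvector (1, 2, 0).
μ=5: eigenvector (0, 1, 0).
μ=-3: eigenvector (1, 4, 1).
P = [[1, 0, 1], [2, 1, 4], [0, 0, 1]], D = diag(6, 5, -3), P⁻¹ = [[1, 0, -1], [-2, 1, -2], [0, 0, 1]].
Q⁴ = P·diag(1296, 625, 81)·P⁻¹ = [[1296, 0, -1215], [1342, 625, -3518], [0, 0, 81]].
The requested entry is 81.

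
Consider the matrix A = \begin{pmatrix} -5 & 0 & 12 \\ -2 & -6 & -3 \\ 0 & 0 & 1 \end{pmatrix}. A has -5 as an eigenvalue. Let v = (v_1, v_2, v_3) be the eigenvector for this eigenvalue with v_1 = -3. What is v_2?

A + 5I = [[0, 0, 12], [-2, -1, -3], [0, 0, 6]].
Solving (A + 5I)v = 0 gives the eigenspace spanned by (-3, 6, 0).
With v_1 = -3, v = (-3, 6, 0), so v_2 = 6.

6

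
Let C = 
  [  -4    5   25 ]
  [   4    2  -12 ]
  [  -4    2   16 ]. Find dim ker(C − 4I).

C − 4I = [[-8, 5, 25], [4, -2, -12], [-4, 2, 12]].
This matrix has rank 2, so its null space has dimension 3 − 2 = 1.

1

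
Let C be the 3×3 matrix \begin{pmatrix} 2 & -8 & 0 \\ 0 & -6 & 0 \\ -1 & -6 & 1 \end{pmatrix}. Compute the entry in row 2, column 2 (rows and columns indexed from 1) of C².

Characteristic polynomial: μ^3 + 3μ^2 - 16μ + 12 = (μ - 2)(μ - 1)(μ + 6), so the eigenvalues are -6, 1, 2.
μ=1: eigenvector (0, 0, 1).
μ=-6: eigenvector (1, 1, 1).
μ=2: eigenvector (-1, 0, 1).
P = [[0, 1, -1], [0, 1, 0], [1, 1, 1]], D = diag(1, -6, 2), P⁻¹ = [[1, -2, 1], [0, 1, 0], [-1, 1, 0]].
C² = P·diag(1, 36, 4)·P⁻¹ = [[4, 32, 0], [0, 36, 0], [-3, 38, 1]].
The requested entry is 36.

36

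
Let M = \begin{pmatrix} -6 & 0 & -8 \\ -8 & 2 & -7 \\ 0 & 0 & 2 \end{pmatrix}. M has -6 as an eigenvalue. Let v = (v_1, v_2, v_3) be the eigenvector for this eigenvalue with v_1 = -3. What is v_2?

M + 6I = [[0, 0, -8], [-8, 8, -7], [0, 0, 8]].
Solving (M + 6I)v = 0 gives the eigenspace spanned by (-3, -3, 0).
With v_1 = -3, v = (-3, -3, 0), so v_2 = -3.

-3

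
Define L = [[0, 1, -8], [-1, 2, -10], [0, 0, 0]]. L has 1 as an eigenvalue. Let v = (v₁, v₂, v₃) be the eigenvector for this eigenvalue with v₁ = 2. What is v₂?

2

L − 1I = [[-1, 1, -8], [-1, 1, -10], [0, 0, -1]].
Solving (L − 1I)v = 0 gives the eigenspace spanned by (2, 2, 0).
With v₁ = 2, v = (2, 2, 0), so v₂ = 2.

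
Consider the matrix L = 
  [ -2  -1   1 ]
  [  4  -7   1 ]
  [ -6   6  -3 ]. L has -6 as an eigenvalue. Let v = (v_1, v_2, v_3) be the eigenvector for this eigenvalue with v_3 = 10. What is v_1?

-5

L + 6I = [[4, -1, 1], [4, -1, 1], [-6, 6, 3]].
Solving (L + 6I)v = 0 gives the eigenspace spanned by (-5, -10, 10).
With v_3 = 10, v = (-5, -10, 10), so v_1 = -5.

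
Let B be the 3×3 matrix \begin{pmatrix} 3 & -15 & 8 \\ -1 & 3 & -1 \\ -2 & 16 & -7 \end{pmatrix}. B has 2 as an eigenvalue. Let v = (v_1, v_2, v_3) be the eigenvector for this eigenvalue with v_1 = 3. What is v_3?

-6

B − 2I = [[1, -15, 8], [-1, 1, -1], [-2, 16, -9]].
Solving (B − 2I)v = 0 gives the eigenspace spanned by (3, -3, -6).
With v_1 = 3, v = (3, -3, -6), so v_3 = -6.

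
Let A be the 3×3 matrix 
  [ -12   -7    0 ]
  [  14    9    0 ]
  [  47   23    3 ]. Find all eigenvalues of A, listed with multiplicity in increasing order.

Characteristic polynomial: p(r) = r^3 - 19r + 30 = (r - 3)(r - 2)(r + 5).
Roots (with multiplicity): -5, 2, 3.

-5, 2, 3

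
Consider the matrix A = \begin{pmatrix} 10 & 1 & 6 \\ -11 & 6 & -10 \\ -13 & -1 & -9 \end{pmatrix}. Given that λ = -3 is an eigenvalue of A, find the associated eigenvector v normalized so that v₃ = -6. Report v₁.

A + 3I = [[13, 1, 6], [-11, 9, -10], [-13, -1, -6]].
Solving (A + 3I)v = 0 gives the eigenspace spanned by (3, -3, -6).
With v₃ = -6, v = (3, -3, -6), so v₁ = 3.

3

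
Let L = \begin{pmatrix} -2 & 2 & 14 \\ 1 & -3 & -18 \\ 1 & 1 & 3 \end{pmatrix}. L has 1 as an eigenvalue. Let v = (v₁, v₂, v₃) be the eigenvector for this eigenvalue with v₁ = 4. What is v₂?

L − 1I = [[-3, 2, 14], [1, -4, -18], [1, 1, 2]].
Solving (L − 1I)v = 0 gives the eigenspace spanned by (4, -8, 2).
With v₁ = 4, v = (4, -8, 2), so v₂ = -8.

-8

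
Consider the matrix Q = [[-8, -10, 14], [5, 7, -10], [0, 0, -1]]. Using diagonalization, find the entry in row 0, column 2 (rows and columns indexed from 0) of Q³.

Characteristic polynomial: s^3 + 2s^2 - 5s - 6 = (s - 2)(s + 1)(s + 3), so the eigenvalues are -3, -1, 2.
s=2: eigenvector (-1, 1, 0).
s=-3: eigenvector (-2, 1, 0).
s=-1: eigenvector (2, 0, 1).
P = [[-1, -2, 2], [1, 1, 0], [0, 0, 1]], D = diag(2, -3, -1), P⁻¹ = [[1, 2, -2], [-1, -1, 2], [0, 0, 1]].
Q³ = P·diag(8, -27, -1)·P⁻¹ = [[-62, -70, 122], [35, 43, -70], [0, 0, -1]].
The requested entry is 122.

122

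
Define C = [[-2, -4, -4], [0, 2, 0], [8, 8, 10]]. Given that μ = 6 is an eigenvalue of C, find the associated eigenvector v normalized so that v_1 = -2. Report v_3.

4

C − 6I = [[-8, -4, -4], [0, -4, 0], [8, 8, 4]].
Solving (C − 6I)v = 0 gives the eigenspace spanned by (-2, 0, 4).
With v_1 = -2, v = (-2, 0, 4), so v_3 = 4.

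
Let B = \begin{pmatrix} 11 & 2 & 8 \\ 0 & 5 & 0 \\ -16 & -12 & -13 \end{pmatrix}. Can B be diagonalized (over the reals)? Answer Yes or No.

Characteristic polynomial: p(μ) = μ^3 - 3μ^2 - 25μ + 75 = (μ - 5)(μ - 3)(μ + 5).
All 3 eigenvalues are distinct, so B is diagonalizable.

Yes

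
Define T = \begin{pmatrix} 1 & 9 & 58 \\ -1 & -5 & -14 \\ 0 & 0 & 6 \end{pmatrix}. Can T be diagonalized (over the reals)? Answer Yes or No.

Characteristic polynomial: p(μ) = μ^3 - 2μ^2 - 20μ - 24 = (μ - 6)(μ + 2)^2.
μ = -2 has algebraic multiplicity 2; rank(T + 2I) = 2, so geometric multiplicity = 1.
Geometric multiplicity < algebraic multiplicity, so T is not diagonalizable.

No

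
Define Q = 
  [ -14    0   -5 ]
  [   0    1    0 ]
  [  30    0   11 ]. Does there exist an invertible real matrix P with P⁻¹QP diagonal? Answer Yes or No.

Yes

Characteristic polynomial: p(λ) = λ^3 + 2λ^2 - 7λ + 4 = (λ - 1)^2(λ + 4).
λ = 1 has algebraic multiplicity 2; rank(Q − 1I) = 1, so geometric multiplicity = 2.
Every eigenvalue has geometric = algebraic multiplicity, so Q is diagonalizable.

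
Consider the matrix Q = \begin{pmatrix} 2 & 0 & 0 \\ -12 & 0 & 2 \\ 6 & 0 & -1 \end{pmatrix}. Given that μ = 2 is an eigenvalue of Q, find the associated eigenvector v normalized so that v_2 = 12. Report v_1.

-3

Q − 2I = [[0, 0, 0], [-12, -2, 2], [6, 0, -3]].
Solving (Q − 2I)v = 0 gives the eigenspace spanned by (-3, 12, -6).
With v_2 = 12, v = (-3, 12, -6), so v_1 = -3.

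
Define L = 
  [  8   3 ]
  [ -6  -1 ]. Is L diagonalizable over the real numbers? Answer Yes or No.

Yes

Characteristic polynomial: p(s) = s^2 - 7s + 10 = (s - 5)(s - 2).
All 2 eigenvalues are distinct, so L is diagonalizable.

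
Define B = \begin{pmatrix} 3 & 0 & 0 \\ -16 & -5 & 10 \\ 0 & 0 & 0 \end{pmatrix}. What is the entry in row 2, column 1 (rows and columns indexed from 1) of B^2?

32

Characteristic polynomial: s^3 + 2s^2 - 15s = s(s - 3)(s + 5), so the eigenvalues are -5, 0, 3.
s=3: eigenvector (1, -2, 0).
s=-5: eigenvector (0, 1, 0).
s=0: eigenvector (0, 2, 1).
P = [[1, 0, 0], [-2, 1, 2], [0, 0, 1]], D = diag(3, -5, 0), P⁻¹ = [[1, 0, 0], [2, 1, -2], [0, 0, 1]].
B² = P·diag(9, 25, 0)·P⁻¹ = [[9, 0, 0], [32, 25, -50], [0, 0, 0]].
The requested entry is 32.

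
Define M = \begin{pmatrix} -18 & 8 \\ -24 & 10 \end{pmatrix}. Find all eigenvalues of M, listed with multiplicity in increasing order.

-6, -2

Characteristic polynomial: p(μ) = μ^2 + 8μ + 12 = (μ + 2)(μ + 6).
Roots (with multiplicity): -6, -2.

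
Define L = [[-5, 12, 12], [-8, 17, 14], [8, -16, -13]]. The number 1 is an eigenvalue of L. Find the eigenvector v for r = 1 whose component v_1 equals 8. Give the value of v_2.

L − 1I = [[-6, 12, 12], [-8, 16, 14], [8, -16, -14]].
Solving (L − 1I)v = 0 gives the eigenspace spanned by (8, 4, 0).
With v_1 = 8, v = (8, 4, 0), so v_2 = 4.

4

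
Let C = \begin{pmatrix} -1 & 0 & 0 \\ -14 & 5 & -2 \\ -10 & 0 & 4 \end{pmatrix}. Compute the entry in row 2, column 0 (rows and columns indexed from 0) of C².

Characteristic polynomial: μ^3 - 8μ^2 + 11μ + 20 = (μ - 5)(μ - 4)(μ + 1), so the eigenvalues are -1, 4, 5.
μ=-1: eigenvector (1, 3, 2).
μ=5: eigenvector (0, 1, 0).
μ=4: eigenvector (0, 2, 1).
P = [[1, 0, 0], [3, 1, 2], [2, 0, 1]], D = diag(-1, 5, 4), P⁻¹ = [[1, 0, 0], [1, 1, -2], [-2, 0, 1]].
C² = P·diag(1, 25, 16)·P⁻¹ = [[1, 0, 0], [-36, 25, -18], [-30, 0, 16]].
The requested entry is -30.

-30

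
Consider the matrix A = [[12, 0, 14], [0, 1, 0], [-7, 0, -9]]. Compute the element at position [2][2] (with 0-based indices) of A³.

-141

Characteristic polynomial: s^3 - 4s^2 - 7s + 10 = (s - 5)(s - 1)(s + 2), so the eigenvalues are -2, 1, 5.
s=5: eigenvector (2, 0, -1).
s=1: eigenvector (0, 1, 0).
s=-2: eigenvector (-1, 0, 1).
P = [[2, 0, -1], [0, 1, 0], [-1, 0, 1]], D = diag(5, 1, -2), P⁻¹ = [[1, 0, 1], [0, 1, 0], [1, 0, 2]].
A³ = P·diag(125, 1, -8)·P⁻¹ = [[258, 0, 266], [0, 1, 0], [-133, 0, -141]].
The requested entry is -141.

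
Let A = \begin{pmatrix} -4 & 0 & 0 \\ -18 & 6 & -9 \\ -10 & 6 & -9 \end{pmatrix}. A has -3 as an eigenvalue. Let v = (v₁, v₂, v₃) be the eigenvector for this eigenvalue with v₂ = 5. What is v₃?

A + 3I = [[-1, 0, 0], [-18, 9, -9], [-10, 6, -6]].
Solving (A + 3I)v = 0 gives the eigenspace spanned by (0, 5, 5).
With v₂ = 5, v = (0, 5, 5), so v₃ = 5.

5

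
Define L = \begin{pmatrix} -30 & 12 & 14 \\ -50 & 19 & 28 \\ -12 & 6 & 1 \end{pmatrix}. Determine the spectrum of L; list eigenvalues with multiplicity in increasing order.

Characteristic polynomial: p(λ) = λ^3 + 10λ^2 + 19λ - 30 = (λ - 1)(λ + 5)(λ + 6).
Roots (with multiplicity): -6, -5, 1.

-6, -5, 1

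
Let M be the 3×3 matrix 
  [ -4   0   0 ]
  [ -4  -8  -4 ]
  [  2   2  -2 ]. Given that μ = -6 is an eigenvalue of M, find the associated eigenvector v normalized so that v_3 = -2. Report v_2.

M + 6I = [[2, 0, 0], [-4, -2, -4], [2, 2, 4]].
Solving (M + 6I)v = 0 gives the eigenspace spanned by (0, 4, -2).
With v_3 = -2, v = (0, 4, -2), so v_2 = 4.

4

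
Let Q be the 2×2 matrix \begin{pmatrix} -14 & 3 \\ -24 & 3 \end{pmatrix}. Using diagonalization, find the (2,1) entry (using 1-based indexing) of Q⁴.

Characteristic polynomial: μ^2 + 11μ + 30 = (μ + 5)(μ + 6), so the eigenvalues are -6, -5.
μ=-5: eigenvector (1, 3).
μ=-6: eigenvector (-3, -8).
P = [[1, -3], [3, -8]], D = diag(-5, -6), P⁻¹ = [[-8, 3], [-3, 1]].
Q⁴ = P·diag(625, 1296)·P⁻¹ = [[6664, -2013], [16104, -4743]].
The requested entry is 16104.

16104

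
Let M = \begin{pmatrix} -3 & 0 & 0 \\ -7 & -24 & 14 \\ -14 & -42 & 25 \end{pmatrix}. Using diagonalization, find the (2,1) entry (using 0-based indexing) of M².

-42

Characteristic polynomial: s^3 + 2s^2 - 15s - 36 = (s - 4)(s + 3)^2, so the eigenvalues are -3, -3, 4.
s=-3: eigenvector (1, 1, 2).
s=-3: eigenvector (2, 0, 1).
s=4: eigenvector (0, 1, 2).
P = [[1, 2, 0], [1, 0, 1], [2, 1, 2]], D = diag(-3, -3, 4), P⁻¹ = [[1, 4, -2], [0, -2, 1], [-1, -3, 2]].
M² = P·diag(9, 9, 16)·P⁻¹ = [[9, 0, 0], [-7, -12, 14], [-14, -42, 37]].
The requested entry is -42.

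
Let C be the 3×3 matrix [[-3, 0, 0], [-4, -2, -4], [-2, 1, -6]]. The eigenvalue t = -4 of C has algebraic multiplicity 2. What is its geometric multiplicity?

1

C + 4I = [[1, 0, 0], [-4, 2, -4], [-2, 1, -2]].
This matrix has rank 2, so its null space has dimension 3 − 2 = 1.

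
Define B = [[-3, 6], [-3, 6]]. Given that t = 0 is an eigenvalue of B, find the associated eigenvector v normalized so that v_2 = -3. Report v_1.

B = [[-3, 6], [-3, 6]].
Solving (B)v = 0 gives the eigenspace spanned by (-6, -3).
With v_2 = -3, v = (-6, -3), so v_1 = -6.

-6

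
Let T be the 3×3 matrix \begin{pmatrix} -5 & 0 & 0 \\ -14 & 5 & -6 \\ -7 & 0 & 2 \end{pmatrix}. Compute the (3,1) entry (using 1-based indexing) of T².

Characteristic polynomial: r^3 - 2r^2 - 25r + 50 = (r - 5)(r - 2)(r + 5), so the eigenvalues are -5, 2, 5.
r=-5: eigenvector (1, 2, 1).
r=5: eigenvector (0, 1, 0).
r=2: eigenvector (0, 2, 1).
P = [[1, 0, 0], [2, 1, 2], [1, 0, 1]], D = diag(-5, 5, 2), P⁻¹ = [[1, 0, 0], [0, 1, -2], [-1, 0, 1]].
T² = P·diag(25, 25, 4)·P⁻¹ = [[25, 0, 0], [42, 25, -42], [21, 0, 4]].
The requested entry is 21.

21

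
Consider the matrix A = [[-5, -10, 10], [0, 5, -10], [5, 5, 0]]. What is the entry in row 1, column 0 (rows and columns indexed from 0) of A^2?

Characteristic polynomial: s^3 - 25s = s(s - 5)(s + 5), so the eigenvalues are -5, 0, 5.
s=0: eigenvector (-2, 2, 1).
s=-5: eigenvector (2, -1, -1).
s=5: eigenvector (1, -1, 0).
P = [[-2, 2, 1], [2, -1, -1], [1, -1, 0]], D = diag(0, -5, 5), P⁻¹ = [[1, 1, 1], [1, 1, 0], [1, 0, 2]].
A² = P·diag(0, 25, 25)·P⁻¹ = [[75, 50, 50], [-50, -25, -50], [-25, -25, 0]].
The requested entry is -50.

-50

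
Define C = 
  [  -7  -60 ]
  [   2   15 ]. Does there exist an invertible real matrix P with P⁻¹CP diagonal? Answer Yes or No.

Characteristic polynomial: p(λ) = λ^2 - 8λ + 15 = (λ - 5)(λ - 3).
All 2 eigenvalues are distinct, so C is diagonalizable.

Yes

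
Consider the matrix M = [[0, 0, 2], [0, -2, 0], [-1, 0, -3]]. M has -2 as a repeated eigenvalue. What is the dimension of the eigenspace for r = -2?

2

M + 2I = [[2, 0, 2], [0, 0, 0], [-1, 0, -1]].
This matrix has rank 1, so its null space has dimension 3 − 1 = 2.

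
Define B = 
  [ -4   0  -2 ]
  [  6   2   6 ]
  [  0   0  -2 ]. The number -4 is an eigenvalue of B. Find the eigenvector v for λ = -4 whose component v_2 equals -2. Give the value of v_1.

B + 4I = [[0, 0, -2], [6, 6, 6], [0, 0, 2]].
Solving (B + 4I)v = 0 gives the eigenspace spanned by (2, -2, 0).
With v_2 = -2, v = (2, -2, 0), so v_1 = 2.

2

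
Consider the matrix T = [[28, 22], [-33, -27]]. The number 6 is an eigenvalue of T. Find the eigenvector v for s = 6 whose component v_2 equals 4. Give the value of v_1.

T − 6I = [[22, 22], [-33, -33]].
Solving (T − 6I)v = 0 gives the eigenspace spanned by (-4, 4).
With v_2 = 4, v = (-4, 4), so v_1 = -4.

-4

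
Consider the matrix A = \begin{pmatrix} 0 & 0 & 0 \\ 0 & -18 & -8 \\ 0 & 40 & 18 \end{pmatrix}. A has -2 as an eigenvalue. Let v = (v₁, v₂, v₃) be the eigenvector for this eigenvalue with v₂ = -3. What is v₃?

6

A + 2I = [[2, 0, 0], [0, -16, -8], [0, 40, 20]].
Solving (A + 2I)v = 0 gives the eigenspace spanned by (0, -3, 6).
With v₂ = -3, v = (0, -3, 6), so v₃ = 6.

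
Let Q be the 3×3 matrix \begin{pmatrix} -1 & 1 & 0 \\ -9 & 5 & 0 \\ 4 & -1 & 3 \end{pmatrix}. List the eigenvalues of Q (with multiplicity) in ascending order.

Characteristic polynomial: p(μ) = μ^3 - 7μ^2 + 16μ - 12 = (μ - 3)(μ - 2)^2.
Roots (with multiplicity): 2, 2, 3.

2, 2, 3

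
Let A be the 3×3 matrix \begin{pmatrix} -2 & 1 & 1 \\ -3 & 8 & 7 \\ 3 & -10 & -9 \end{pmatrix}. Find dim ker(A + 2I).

1

A + 2I = [[0, 1, 1], [-3, 10, 7], [3, -10, -7]].
This matrix has rank 2, so its null space has dimension 3 − 2 = 1.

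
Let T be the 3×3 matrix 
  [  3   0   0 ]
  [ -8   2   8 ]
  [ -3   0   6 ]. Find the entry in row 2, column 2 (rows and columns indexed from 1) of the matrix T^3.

8

Characteristic polynomial: r^3 - 11r^2 + 36r - 36 = (r - 6)(r - 3)(r - 2), so the eigenvalues are 2, 3, 6.
r=3: eigenvector (1, 0, 1).
r=2: eigenvector (0, 1, 0).
r=6: eigenvector (0, 2, 1).
P = [[1, 0, 0], [0, 1, 2], [1, 0, 1]], D = diag(3, 2, 6), P⁻¹ = [[1, 0, 0], [2, 1, -2], [-1, 0, 1]].
T³ = P·diag(27, 8, 216)·P⁻¹ = [[27, 0, 0], [-416, 8, 416], [-189, 0, 216]].
The requested entry is 8.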